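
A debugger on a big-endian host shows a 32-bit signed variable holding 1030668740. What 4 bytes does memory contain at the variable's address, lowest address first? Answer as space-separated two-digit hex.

1030668740 in hexadecimal, padded to 32 bits, is 0x3D6EC1C4.
Split into bytes (most-significant first): 3D 6E C1 C4.
Big-endian stores the most-significant byte at the lowest address.
So the memory order matches the most-significant-first order: 3D 6E C1 C4.

3D 6E C1 C4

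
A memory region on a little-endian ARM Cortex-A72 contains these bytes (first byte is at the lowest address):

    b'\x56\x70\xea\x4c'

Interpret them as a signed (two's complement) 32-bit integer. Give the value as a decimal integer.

Little-endian: lowest address holds the least-significant byte.
Reassemble most-significant byte first: 4C EA 70 56 → 0x4CEA7056.
0x4CEA7056 = 1290432598.

1290432598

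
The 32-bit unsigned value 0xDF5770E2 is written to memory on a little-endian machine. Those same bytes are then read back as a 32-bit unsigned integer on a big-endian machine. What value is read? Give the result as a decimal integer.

3799013343

Stored little-endian, the bytes at ascending addresses are E2 70 57 DF.
Read back as big-endian, the last byte is least significant, giving 0xE27057DF.
0xE27057DF = 3799013343.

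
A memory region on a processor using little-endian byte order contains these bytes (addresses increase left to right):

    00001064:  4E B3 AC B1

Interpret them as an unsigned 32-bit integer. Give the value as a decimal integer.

Little-endian: lowest address holds the least-significant byte.
Reassemble most-significant byte first: B1 AC B3 4E → 0xB1ACB34E.
0xB1ACB34E = 2980885326.

2980885326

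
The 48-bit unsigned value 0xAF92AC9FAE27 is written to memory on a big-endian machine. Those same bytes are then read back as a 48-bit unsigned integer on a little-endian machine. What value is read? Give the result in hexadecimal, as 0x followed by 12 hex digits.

0x27AE9FAC92AF

Stored big-endian, the bytes at ascending addresses are AF 92 AC 9F AE 27.
Read back as little-endian, the first byte is least significant, giving 0x27AE9FAC92AF.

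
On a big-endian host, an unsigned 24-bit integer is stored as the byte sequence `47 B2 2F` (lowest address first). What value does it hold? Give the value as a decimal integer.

Big-endian: lowest address holds the most-significant byte.
The bytes are already most-significant first: 0x47B22F.
0x47B22F = 4698671.

4698671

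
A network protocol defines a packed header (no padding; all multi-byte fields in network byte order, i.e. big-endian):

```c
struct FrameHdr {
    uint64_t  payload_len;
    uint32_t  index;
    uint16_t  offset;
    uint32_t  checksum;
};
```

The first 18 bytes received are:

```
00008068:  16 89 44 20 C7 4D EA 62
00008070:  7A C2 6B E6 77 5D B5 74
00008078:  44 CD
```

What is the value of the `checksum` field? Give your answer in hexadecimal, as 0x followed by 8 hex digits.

`checksum` follows `payload_len` (8 B), `index` (4 B), `offset` (2 B), so it starts at offset 8 + 4 + 2 = 14 and occupies 4 bytes.
Bytes at offsets 14..17: B5 74 44 CD.
Big-endian stores the most-significant byte at the lowest address.
The bytes are already most-significant first: 0xB57444CD.

0xB57444CD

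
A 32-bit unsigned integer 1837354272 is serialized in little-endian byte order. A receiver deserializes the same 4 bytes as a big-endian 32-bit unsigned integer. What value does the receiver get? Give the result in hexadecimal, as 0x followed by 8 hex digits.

1837354272 in 32-bit hexadecimal is 0x6D83CD20.
Stored little-endian, the bytes at ascending addresses are 20 CD 83 6D.
Read back as big-endian, the last byte is least significant, giving 0x20CD836D.

0x20CD836D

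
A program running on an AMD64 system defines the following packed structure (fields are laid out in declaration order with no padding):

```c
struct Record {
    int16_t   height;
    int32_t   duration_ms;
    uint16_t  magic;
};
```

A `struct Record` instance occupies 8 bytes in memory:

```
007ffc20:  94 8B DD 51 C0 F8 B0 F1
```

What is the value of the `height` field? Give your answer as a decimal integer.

`height` is the first field, at byte offset 0, occupying 2 bytes.
Bytes at offsets 0..1: 94 8B.
Little-endian: lowest address holds the least-significant byte.
Reassemble most-significant byte first: 8B 94 → 0x8B94.
Top bit is set, so as a signed 16-bit value this is 0x8B94 − 2^16 = -29804.

-29804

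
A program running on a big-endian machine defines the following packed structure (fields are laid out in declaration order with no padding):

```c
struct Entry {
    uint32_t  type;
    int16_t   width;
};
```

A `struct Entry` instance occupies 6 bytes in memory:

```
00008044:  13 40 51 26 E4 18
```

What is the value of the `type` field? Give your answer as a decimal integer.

`type` is the first field, at byte offset 0, occupying 4 bytes.
Bytes at offsets 0..3: 13 40 51 26.
In big-endian order the high byte comes first in memory.
The bytes are already most-significant first: 0x13405126.
0x13405126 = 322982182.

322982182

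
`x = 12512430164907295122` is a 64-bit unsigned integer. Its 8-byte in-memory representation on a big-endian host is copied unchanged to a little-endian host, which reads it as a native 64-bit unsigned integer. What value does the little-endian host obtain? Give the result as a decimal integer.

12512430164907295122 in 64-bit hexadecimal is 0xADA514F0F82E8192.
Stored big-endian, the bytes at ascending addresses are AD A5 14 F0 F8 2E 81 92.
Read back as little-endian, the first byte is least significant, giving 0x92812EF8F014A5AD.
0x92812EF8F014A5AD = 10556770648247805357.

10556770648247805357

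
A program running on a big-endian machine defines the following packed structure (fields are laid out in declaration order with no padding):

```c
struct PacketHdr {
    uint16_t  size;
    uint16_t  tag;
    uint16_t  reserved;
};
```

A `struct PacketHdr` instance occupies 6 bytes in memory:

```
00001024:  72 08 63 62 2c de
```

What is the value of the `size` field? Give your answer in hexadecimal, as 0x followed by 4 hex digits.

0x7208

`size` is the first field, at byte offset 0, occupying 2 bytes.
Bytes at offsets 0..1: 72 08.
In big-endian order the high byte comes first in memory.
The bytes are already most-significant first: 0x7208.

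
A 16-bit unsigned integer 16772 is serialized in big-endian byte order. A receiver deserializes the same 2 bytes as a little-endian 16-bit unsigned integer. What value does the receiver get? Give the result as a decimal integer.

33857

16772 in 16-bit hexadecimal is 0x4184.
Stored big-endian, the bytes at ascending addresses are 41 84.
Read back as little-endian, the first byte is least significant, giving 0x8441.
0x8441 = 33857.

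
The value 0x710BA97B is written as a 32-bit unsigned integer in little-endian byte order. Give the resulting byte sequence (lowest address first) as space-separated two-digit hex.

Split into bytes (most-significant first): 71 0B A9 7B.
In little-endian order the low byte comes first in memory.
So at ascending addresses the bytes are 7B A9 0B 71.

7B A9 0B 71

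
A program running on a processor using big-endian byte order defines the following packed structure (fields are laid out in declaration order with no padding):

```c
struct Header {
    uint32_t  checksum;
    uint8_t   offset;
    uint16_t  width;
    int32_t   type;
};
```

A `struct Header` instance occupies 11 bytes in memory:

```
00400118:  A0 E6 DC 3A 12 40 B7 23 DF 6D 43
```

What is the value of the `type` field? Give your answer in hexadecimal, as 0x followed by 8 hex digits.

0x23DF6D43

`type` follows `checksum` (4 B), `offset` (1 B), `width` (2 B), so it starts at offset 4 + 1 + 2 = 7 and occupies 4 bytes.
Bytes at offsets 7..10: 23 DF 6D 43.
In big-endian order the high byte comes first in memory.
The bytes are already most-significant first: 0x23DF6D43.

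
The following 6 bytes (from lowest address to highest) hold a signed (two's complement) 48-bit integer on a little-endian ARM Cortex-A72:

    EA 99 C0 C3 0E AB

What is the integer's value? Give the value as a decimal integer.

Little-endian stores the least-significant byte at the lowest address.
Reassemble most-significant byte first: AB 0E C3 C0 99 EA → 0xAB0EC3C099EA.
Top bit is set, so as a signed 48-bit value this is 0xAB0EC3C099EA − 2^48 = -93395074639382.

-93395074639382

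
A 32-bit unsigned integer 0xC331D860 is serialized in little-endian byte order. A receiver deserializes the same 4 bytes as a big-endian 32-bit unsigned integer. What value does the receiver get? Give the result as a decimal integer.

Stored little-endian, the bytes at ascending addresses are 60 D8 31 C3.
Read back as big-endian, the last byte is least significant, giving 0x60D831C3.
0x60D831C3 = 1624781251.

1624781251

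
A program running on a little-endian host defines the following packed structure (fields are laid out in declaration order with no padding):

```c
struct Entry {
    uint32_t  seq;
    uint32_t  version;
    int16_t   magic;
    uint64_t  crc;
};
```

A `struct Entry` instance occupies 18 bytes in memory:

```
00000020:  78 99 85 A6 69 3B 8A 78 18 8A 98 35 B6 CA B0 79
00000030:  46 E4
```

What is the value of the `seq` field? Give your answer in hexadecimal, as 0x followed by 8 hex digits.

`seq` is the first field, at byte offset 0, occupying 4 bytes.
Bytes at offsets 0..3: 78 99 85 A6.
In little-endian order the low byte comes first in memory.
Reassemble most-significant byte first: A6 85 99 78 → 0xA6859978.

0xA6859978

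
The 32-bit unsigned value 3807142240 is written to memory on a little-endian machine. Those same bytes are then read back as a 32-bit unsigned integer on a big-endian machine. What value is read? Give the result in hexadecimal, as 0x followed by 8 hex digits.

0x6061ECE2

3807142240 in 32-bit hexadecimal is 0xE2EC6160.
Stored little-endian, the bytes at ascending addresses are 60 61 EC E2.
Read back as big-endian, the last byte is least significant, giving 0x6061ECE2.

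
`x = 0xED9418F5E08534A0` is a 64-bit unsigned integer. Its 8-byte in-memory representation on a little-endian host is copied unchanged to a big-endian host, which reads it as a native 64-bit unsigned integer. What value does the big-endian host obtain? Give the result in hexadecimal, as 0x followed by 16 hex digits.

Stored little-endian, the bytes at ascending addresses are A0 34 85 E0 F5 18 94 ED.
Read back as big-endian, the last byte is least significant, giving 0xA03485E0F51894ED.

0xA03485E0F51894ED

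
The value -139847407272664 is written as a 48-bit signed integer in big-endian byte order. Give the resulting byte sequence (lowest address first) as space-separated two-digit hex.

80 CF 3C F7 7D 28

Two's complement of -139847407272664 in 48 bits: 139847407272664 = 0x7F30C30882D8; invert → 0x80CF3CF77D27; add 1 → 0x80CF3CF77D28.
Split into bytes (most-significant first): 80 CF 3C F7 7D 28.
Big-endian: lowest address holds the most-significant byte.
So the memory order matches the most-significant-first order: 80 CF 3C F7 7D 28.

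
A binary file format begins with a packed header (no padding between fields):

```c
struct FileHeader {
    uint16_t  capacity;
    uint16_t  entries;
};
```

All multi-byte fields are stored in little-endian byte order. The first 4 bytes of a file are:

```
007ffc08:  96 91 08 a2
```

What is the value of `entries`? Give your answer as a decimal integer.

41480

`entries` follows `capacity` (2 bytes), so it starts at byte offset 2 and occupies 2 bytes.
Bytes at offsets 2..3: 08 A2.
In little-endian order the low byte comes first in memory.
Reassemble most-significant byte first: A2 08 → 0xA208.
0xA208 = 41480.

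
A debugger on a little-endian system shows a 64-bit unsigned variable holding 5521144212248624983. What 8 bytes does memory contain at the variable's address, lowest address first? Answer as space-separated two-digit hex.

5521144212248624983 in hexadecimal, padded to 64 bits, is 0x4C9F0B68A4C87F57.
Split into bytes (most-significant first): 4C 9F 0B 68 A4 C8 7F 57.
In little-endian order the low byte comes first in memory.
So at ascending addresses the bytes are 57 7F C8 A4 68 0B 9F 4C.

57 7F C8 A4 68 0B 9F 4C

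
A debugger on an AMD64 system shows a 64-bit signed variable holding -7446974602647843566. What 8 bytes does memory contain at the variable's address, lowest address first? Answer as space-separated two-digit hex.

Two's complement of -7446974602647843566 in 64 bits: 7446974602647843566 = 0x6758F7F2022E32EE; invert → 0x98A7080DFDD1CD11; add 1 → 0x98A7080DFDD1CD12.
Split into bytes (most-significant first): 98 A7 08 0D FD D1 CD 12.
In little-endian order the low byte comes first in memory.
So at ascending addresses the bytes are 12 CD D1 FD 0D 08 A7 98.

12 CD D1 FD 0D 08 A7 98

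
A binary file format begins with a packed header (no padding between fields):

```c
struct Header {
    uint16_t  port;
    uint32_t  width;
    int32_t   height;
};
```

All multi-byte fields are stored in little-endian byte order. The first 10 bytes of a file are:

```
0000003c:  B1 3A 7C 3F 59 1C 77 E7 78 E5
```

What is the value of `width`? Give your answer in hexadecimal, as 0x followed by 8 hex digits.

`width` follows `port` (2 bytes), so it starts at byte offset 2 and occupies 4 bytes.
Bytes at offsets 2..5: 7C 3F 59 1C.
Little-endian: lowest address holds the least-significant byte.
Reassemble most-significant byte first: 1C 59 3F 7C → 0x1C593F7C.

0x1C593F7C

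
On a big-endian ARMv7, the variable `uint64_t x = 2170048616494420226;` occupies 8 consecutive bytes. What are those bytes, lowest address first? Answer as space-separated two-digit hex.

2170048616494420226 in hexadecimal, padded to 64 bits, is 0x1E1D8FB8237A5102.
Split into bytes (most-significant first): 1E 1D 8F B8 23 7A 51 02.
Big-endian: lowest address holds the most-significant byte.
So the memory order matches the most-significant-first order: 1E 1D 8F B8 23 7A 51 02.

1E 1D 8F B8 23 7A 51 02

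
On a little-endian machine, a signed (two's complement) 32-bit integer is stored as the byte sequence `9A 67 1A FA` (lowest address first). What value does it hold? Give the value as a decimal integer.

Little-endian stores the least-significant byte at the lowest address.
Reassemble most-significant byte first: FA 1A 67 9A → 0xFA1A679A.
Top bit is set, so as a signed 32-bit value this is 0xFA1A679A − 2^32 = -98932838.

-98932838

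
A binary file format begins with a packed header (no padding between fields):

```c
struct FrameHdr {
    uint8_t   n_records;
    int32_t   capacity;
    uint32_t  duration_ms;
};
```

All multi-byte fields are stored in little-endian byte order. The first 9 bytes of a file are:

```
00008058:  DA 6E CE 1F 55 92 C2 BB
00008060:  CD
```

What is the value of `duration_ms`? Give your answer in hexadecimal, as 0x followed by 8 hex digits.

0xCDBBC292

`duration_ms` follows `n_records` (1 B), `capacity` (4 B), so it starts at offset 1 + 4 = 5 and occupies 4 bytes.
Bytes at offsets 5..8: 92 C2 BB CD.
Little-endian: lowest address holds the least-significant byte.
Reassemble most-significant byte first: CD BB C2 92 → 0xCDBBC292.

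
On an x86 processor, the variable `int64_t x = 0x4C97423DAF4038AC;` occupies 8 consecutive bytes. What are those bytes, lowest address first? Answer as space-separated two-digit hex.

Split into bytes (most-significant first): 4C 97 42 3D AF 40 38 AC.
In little-endian order the low byte comes first in memory.
So at ascending addresses the bytes are AC 38 40 AF 3D 42 97 4C.

AC 38 40 AF 3D 42 97 4C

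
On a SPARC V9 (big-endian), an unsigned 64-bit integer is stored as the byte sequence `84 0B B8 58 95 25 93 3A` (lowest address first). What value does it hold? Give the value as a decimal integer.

Big-endian stores the most-significant byte at the lowest address.
The bytes are already most-significant first: 0x840BB8589525933A.
0x840BB8589525933A = 9514901328349205306.

9514901328349205306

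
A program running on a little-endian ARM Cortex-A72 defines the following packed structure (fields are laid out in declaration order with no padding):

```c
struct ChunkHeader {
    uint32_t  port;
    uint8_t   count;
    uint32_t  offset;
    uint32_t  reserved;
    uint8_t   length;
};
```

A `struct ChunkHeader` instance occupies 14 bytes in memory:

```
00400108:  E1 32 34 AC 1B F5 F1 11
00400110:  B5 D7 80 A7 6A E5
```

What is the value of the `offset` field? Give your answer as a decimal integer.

`offset` follows `port` (4 B), `count` (1 B), so it starts at offset 4 + 1 = 5 and occupies 4 bytes.
Bytes at offsets 5..8: F5 F1 11 B5.
Little-endian: lowest address holds the least-significant byte.
Reassemble most-significant byte first: B5 11 F1 F5 → 0xB511F1F5.
0xB511F1F5 = 3037852149.

3037852149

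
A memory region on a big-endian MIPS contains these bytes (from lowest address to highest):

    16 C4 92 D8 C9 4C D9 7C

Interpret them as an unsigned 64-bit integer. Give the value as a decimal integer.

1640597624057551228

In big-endian order the high byte comes first in memory.
The bytes are already most-significant first: 0x16C492D8C94CD97C.
0x16C492D8C94CD97C = 1640597624057551228.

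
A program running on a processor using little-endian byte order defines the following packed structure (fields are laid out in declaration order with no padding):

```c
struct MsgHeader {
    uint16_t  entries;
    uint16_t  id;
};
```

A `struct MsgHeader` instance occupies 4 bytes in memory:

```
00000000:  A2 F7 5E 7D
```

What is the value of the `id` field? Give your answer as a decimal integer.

32094

`id` follows `entries` (2 bytes), so it starts at byte offset 2 and occupies 2 bytes.
Bytes at offsets 2..3: 5E 7D.
In little-endian order the low byte comes first in memory.
Reassemble most-significant byte first: 7D 5E → 0x7D5E.
0x7D5E = 32094.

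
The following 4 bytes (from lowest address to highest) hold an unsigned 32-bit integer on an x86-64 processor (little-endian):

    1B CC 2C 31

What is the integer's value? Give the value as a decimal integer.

825019419

Little-endian stores the least-significant byte at the lowest address.
Reassemble most-significant byte first: 31 2C CC 1B → 0x312CCC1B.
0x312CCC1B = 825019419.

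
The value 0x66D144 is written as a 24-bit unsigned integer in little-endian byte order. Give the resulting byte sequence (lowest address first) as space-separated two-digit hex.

Split into bytes (most-significant first): 66 D1 44.
In little-endian order the low byte comes first in memory.
So at ascending addresses the bytes are 44 D1 66.

44 D1 66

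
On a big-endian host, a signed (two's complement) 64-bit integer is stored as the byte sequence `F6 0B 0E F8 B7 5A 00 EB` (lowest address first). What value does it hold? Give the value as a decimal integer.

Big-endian: lowest address holds the most-significant byte.
The bytes are already most-significant first: 0xF60B0EF8B75A00EB.
Top bit is set, so as a signed 64-bit value this is 0xF60B0EF8B75A00EB − 2^64 = -717463254244654869.

-717463254244654869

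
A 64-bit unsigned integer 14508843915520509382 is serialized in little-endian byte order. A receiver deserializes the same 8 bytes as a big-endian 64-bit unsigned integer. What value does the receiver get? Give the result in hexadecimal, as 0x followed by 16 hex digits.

0xC6053086ABC459C9

14508843915520509382 in 64-bit hexadecimal is 0xC959C4AB863005C6.
Stored little-endian, the bytes at ascending addresses are C6 05 30 86 AB C4 59 C9.
Read back as big-endian, the last byte is least significant, giving 0xC6053086ABC459C9.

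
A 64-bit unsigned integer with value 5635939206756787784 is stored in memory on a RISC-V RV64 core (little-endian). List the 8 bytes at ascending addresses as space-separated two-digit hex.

5635939206756787784 in hexadecimal, padded to 64 bits, is 0x4E36E0D91A6F6648.
Split into bytes (most-significant first): 4E 36 E0 D9 1A 6F 66 48.
Little-endian: lowest address holds the least-significant byte.
So at ascending addresses the bytes are 48 66 6F 1A D9 E0 36 4E.

48 66 6F 1A D9 E0 36 4E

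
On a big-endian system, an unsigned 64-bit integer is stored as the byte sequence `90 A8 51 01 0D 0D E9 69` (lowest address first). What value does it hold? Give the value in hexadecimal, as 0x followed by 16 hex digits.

In big-endian order the high byte comes first in memory.
The bytes are already most-significant first: 0x90A851010D0DE969.

0x90A851010D0DE969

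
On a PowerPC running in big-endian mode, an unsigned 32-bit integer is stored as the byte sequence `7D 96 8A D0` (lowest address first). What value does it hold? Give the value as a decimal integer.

2107017936

Big-endian: lowest address holds the most-significant byte.
The bytes are already most-significant first: 0x7D968AD0.
0x7D968AD0 = 2107017936.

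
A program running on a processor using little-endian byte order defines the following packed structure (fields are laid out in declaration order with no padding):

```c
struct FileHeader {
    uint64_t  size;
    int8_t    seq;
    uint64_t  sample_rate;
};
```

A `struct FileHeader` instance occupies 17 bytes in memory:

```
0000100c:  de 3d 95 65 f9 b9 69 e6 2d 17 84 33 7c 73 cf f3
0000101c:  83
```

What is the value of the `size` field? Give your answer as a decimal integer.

16603005982080318942

`size` is the first field, at byte offset 0, occupying 8 bytes.
Bytes at offsets 0..7: DE 3D 95 65 F9 B9 69 E6.
Little-endian stores the least-significant byte at the lowest address.
Reassemble most-significant byte first: E6 69 B9 F9 65 95 3D DE → 0xE669B9F965953DDE.
0xE669B9F965953DDE = 16603005982080318942.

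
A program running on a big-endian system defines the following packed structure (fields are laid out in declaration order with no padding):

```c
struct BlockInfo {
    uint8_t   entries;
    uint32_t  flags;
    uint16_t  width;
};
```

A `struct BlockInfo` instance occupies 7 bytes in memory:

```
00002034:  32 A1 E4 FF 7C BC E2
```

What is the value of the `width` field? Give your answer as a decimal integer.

`width` follows `entries` (1 B), `flags` (4 B), so it starts at offset 1 + 4 = 5 and occupies 2 bytes.
Bytes at offsets 5..6: BC E2.
Big-endian stores the most-significant byte at the lowest address.
The bytes are already most-significant first: 0xBCE2.
0xBCE2 = 48354.

48354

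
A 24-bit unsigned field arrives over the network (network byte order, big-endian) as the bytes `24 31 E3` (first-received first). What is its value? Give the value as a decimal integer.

Big-endian stores the most-significant byte at the lowest address.
The bytes are already most-significant first: 0x2431E3.
0x2431E3 = 2372067.

2372067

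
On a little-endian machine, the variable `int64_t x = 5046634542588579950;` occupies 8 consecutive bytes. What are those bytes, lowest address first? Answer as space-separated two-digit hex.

6E 50 35 D6 60 3F 09 46

5046634542588579950 in hexadecimal, padded to 64 bits, is 0x46093F60D635506E.
Split into bytes (most-significant first): 46 09 3F 60 D6 35 50 6E.
In little-endian order the low byte comes first in memory.
So at ascending addresses the bytes are 6E 50 35 D6 60 3F 09 46.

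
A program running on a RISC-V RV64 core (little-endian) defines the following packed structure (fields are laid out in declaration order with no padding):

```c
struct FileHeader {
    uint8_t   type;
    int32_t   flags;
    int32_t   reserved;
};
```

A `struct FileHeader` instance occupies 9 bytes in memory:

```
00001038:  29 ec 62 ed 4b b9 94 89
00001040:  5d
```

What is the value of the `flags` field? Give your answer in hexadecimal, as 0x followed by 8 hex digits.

0x4BED62EC

`flags` follows `type` (1 byte), so it starts at byte offset 1 and occupies 4 bytes.
Bytes at offsets 1..4: EC 62 ED 4B.
Little-endian: lowest address holds the least-significant byte.
Reassemble most-significant byte first: 4B ED 62 EC → 0x4BED62EC.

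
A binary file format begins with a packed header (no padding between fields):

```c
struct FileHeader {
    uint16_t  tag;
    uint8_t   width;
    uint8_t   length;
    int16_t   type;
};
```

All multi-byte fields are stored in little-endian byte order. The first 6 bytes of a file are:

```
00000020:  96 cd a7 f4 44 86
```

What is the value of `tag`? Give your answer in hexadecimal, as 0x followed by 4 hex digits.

0xCD96

`tag` is the first field, at byte offset 0, occupying 2 bytes.
Bytes at offsets 0..1: 96 CD.
Little-endian: lowest address holds the least-significant byte.
Reassemble most-significant byte first: CD 96 → 0xCD96.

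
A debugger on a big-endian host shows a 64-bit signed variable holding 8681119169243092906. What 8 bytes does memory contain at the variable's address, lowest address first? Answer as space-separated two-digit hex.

78 79 87 E3 CF 91 97 AA

8681119169243092906 in hexadecimal, padded to 64 bits, is 0x787987E3CF9197AA.
Split into bytes (most-significant first): 78 79 87 E3 CF 91 97 AA.
In big-endian order the high byte comes first in memory.
So the memory order matches the most-significant-first order: 78 79 87 E3 CF 91 97 AA.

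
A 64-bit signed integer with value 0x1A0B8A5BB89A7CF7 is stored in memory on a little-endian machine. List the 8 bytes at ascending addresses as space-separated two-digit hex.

F7 7C 9A B8 5B 8A 0B 1A

Split into bytes (most-significant first): 1A 0B 8A 5B B8 9A 7C F7.
Little-endian stores the least-significant byte at the lowest address.
So at ascending addresses the bytes are F7 7C 9A B8 5B 8A 0B 1A.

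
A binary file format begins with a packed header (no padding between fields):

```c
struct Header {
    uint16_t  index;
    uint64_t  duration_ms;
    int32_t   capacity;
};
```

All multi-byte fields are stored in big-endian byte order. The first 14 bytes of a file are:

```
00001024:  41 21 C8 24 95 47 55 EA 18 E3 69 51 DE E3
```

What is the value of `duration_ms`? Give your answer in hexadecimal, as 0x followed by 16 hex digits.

`duration_ms` follows `index` (2 bytes), so it starts at byte offset 2 and occupies 8 bytes.
Bytes at offsets 2..9: C8 24 95 47 55 EA 18 E3.
In big-endian order the high byte comes first in memory.
The bytes are already most-significant first: 0xC824954755EA18E3.

0xC824954755EA18E3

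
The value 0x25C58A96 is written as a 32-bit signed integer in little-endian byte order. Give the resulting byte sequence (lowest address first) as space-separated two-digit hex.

Split into bytes (most-significant first): 25 C5 8A 96.
Little-endian stores the least-significant byte at the lowest address.
So at ascending addresses the bytes are 96 8A C5 25.

96 8A C5 25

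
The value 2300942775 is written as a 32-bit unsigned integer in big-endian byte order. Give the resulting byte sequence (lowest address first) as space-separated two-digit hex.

89 25 99 B7

2300942775 in hexadecimal, padded to 32 bits, is 0x892599B7.
Split into bytes (most-significant first): 89 25 99 B7.
In big-endian order the high byte comes first in memory.
So the memory order matches the most-significant-first order: 89 25 99 B7.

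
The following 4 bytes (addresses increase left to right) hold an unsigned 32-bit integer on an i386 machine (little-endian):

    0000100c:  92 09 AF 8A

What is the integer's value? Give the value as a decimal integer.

Little-endian: lowest address holds the least-significant byte.
Reassemble most-significant byte first: 8A AF 09 92 → 0x8AAF0992.
0x8AAF0992 = 2326727058.

2326727058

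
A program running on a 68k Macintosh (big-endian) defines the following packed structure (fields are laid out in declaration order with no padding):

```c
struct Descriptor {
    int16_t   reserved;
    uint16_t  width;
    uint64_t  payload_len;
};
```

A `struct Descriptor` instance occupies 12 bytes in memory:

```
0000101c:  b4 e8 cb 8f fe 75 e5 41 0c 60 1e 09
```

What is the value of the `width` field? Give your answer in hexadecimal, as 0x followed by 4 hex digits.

0xCB8F

`width` follows `reserved` (2 bytes), so it starts at byte offset 2 and occupies 2 bytes.
Bytes at offsets 2..3: CB 8F.
In big-endian order the high byte comes first in memory.
The bytes are already most-significant first: 0xCB8F.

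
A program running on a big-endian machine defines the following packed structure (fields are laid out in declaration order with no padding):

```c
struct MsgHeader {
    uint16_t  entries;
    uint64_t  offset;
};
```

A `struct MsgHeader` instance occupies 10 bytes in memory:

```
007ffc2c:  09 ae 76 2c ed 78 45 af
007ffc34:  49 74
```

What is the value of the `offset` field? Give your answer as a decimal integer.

8515442096271739252

`offset` follows `entries` (2 bytes), so it starts at byte offset 2 and occupies 8 bytes.
Bytes at offsets 2..9: 76 2C ED 78 45 AF 49 74.
In big-endian order the high byte comes first in memory.
The bytes are already most-significant first: 0x762CED7845AF4974.
0x762CED7845AF4974 = 8515442096271739252.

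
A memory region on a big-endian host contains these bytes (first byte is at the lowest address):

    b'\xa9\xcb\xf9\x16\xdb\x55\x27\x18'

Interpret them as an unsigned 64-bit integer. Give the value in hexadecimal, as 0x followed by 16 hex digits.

Big-endian stores the most-significant byte at the lowest address.
The bytes are already most-significant first: 0xA9CBF916DB552718.

0xA9CBF916DB552718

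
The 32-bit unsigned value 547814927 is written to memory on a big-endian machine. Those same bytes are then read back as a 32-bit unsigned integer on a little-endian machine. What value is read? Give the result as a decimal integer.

268346912

547814927 in 32-bit hexadecimal is 0x20A6FE0F.
Stored big-endian, the bytes at ascending addresses are 20 A6 FE 0F.
Read back as little-endian, the first byte is least significant, giving 0x0FFEA620.
0x0FFEA620 = 268346912.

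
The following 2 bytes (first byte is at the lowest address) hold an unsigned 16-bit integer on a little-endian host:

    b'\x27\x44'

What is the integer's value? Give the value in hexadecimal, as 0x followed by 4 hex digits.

In little-endian order the low byte comes first in memory.
Reassemble most-significant byte first: 44 27 → 0x4427.

0x4427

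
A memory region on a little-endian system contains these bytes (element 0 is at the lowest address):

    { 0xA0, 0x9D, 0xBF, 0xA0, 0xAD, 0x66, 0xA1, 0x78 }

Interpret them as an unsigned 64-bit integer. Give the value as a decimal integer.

In little-endian order the low byte comes first in memory.
Reassemble most-significant byte first: 78 A1 66 AD A0 BF 9D A0 → 0x78A166ADA0BF9DA0.
0x78A166ADA0BF9DA0 = 8692341651714055584.

8692341651714055584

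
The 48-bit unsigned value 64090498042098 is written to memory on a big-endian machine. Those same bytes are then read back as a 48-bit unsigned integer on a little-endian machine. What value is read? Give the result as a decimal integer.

266667510417978

64090498042098 in 48-bit hexadecimal is 0x3A4A3B5E88F2.
Stored big-endian, the bytes at ascending addresses are 3A 4A 3B 5E 88 F2.
Read back as little-endian, the first byte is least significant, giving 0xF2885E3B4A3A.
0xF2885E3B4A3A = 266667510417978.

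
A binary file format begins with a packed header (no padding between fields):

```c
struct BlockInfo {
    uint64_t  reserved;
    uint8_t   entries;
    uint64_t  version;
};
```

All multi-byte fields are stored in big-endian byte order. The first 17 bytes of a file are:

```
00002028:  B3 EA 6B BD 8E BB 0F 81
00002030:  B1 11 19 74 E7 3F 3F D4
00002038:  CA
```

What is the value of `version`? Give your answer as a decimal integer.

`version` follows `reserved` (8 B), `entries` (1 B), so it starts at offset 8 + 1 = 9 and occupies 8 bytes.
Bytes at offsets 9..16: 11 19 74 E7 3F 3F D4 CA.
Big-endian stores the most-significant byte at the lowest address.
The bytes are already most-significant first: 0x111974E73F3FD4CA.
0x111974E73F3FD4CA = 1232144509609956554.

1232144509609956554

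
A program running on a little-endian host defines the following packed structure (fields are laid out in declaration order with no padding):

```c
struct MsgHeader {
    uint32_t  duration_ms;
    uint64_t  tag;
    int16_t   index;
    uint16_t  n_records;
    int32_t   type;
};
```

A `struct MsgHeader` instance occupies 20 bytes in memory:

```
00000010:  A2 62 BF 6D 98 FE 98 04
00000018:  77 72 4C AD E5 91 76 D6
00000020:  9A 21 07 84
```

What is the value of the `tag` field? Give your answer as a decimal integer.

`tag` follows `duration_ms` (4 bytes), so it starts at byte offset 4 and occupies 8 bytes.
Bytes at offsets 4..11: 98 FE 98 04 77 72 4C AD.
Little-endian: lowest address holds the least-significant byte.
Reassemble most-significant byte first: AD 4C 72 77 04 98 FE 98 → 0xAD4C72770498FE98.
0xAD4C72770498FE98 = 12487481722295352984.

12487481722295352984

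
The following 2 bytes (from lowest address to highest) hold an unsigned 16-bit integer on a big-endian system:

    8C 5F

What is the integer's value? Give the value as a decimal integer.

Big-endian stores the most-significant byte at the lowest address.
The bytes are already most-significant first: 0x8C5F.
0x8C5F = 35935.

35935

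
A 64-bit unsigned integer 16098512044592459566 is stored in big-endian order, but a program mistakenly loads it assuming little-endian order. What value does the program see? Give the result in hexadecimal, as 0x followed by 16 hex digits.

16098512044592459566 in 64-bit hexadecimal is 0xDF6967693647EF2E.
Stored big-endian, the bytes at ascending addresses are DF 69 67 69 36 47 EF 2E.
Read back as little-endian, the first byte is least significant, giving 0x2EEF4736696769DF.

0x2EEF4736696769DF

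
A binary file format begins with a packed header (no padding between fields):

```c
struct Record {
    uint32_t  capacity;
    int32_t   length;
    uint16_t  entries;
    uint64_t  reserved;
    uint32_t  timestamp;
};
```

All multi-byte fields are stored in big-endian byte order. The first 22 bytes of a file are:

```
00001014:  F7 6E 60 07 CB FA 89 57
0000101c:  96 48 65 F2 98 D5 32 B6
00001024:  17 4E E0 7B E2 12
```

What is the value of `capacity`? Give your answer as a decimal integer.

`capacity` is the first field, at byte offset 0, occupying 4 bytes.
Bytes at offsets 0..3: F7 6E 60 07.
Big-endian: lowest address holds the most-significant byte.
The bytes are already most-significant first: 0xF76E6007.
0xF76E6007 = 4151205895.

4151205895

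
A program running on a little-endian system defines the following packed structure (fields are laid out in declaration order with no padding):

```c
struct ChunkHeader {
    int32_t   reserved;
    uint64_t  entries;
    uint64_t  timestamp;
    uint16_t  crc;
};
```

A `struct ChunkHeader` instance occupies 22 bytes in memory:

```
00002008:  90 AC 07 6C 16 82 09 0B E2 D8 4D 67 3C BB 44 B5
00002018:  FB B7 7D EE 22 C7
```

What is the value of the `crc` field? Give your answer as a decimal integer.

`crc` follows `reserved` (4 B), `entries` (8 B), `timestamp` (8 B), so it starts at offset 4 + 8 + 8 = 20 and occupies 2 bytes.
Bytes at offsets 20..21: 22 C7.
Little-endian stores the least-significant byte at the lowest address.
Reassemble most-significant byte first: C7 22 → 0xC722.
0xC722 = 50978.

50978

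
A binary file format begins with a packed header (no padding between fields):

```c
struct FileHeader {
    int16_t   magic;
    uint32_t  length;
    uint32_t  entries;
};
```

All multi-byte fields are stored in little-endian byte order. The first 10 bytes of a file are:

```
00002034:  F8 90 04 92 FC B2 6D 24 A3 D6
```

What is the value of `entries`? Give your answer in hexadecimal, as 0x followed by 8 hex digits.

0xD6A3246D

`entries` follows `magic` (2 B), `length` (4 B), so it starts at offset 2 + 4 = 6 and occupies 4 bytes.
Bytes at offsets 6..9: 6D 24 A3 D6.
Little-endian stores the least-significant byte at the lowest address.
Reassemble most-significant byte first: D6 A3 24 6D → 0xD6A3246D.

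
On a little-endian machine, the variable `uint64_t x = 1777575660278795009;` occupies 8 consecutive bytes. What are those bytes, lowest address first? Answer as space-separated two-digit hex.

01 4B 4C 20 A5 37 AB 18

1777575660278795009 in hexadecimal, padded to 64 bits, is 0x18AB37A5204C4B01.
Split into bytes (most-significant first): 18 AB 37 A5 20 4C 4B 01.
Little-endian stores the least-significant byte at the lowest address.
So at ascending addresses the bytes are 01 4B 4C 20 A5 37 AB 18.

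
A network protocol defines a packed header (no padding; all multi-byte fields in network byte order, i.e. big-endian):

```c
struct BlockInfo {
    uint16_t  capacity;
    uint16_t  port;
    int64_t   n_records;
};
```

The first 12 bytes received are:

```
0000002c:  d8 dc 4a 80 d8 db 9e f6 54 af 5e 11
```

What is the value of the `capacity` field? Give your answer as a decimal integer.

`capacity` is the first field, at byte offset 0, occupying 2 bytes.
Bytes at offsets 0..1: D8 DC.
Big-endian: lowest address holds the most-significant byte.
The bytes are already most-significant first: 0xD8DC.
0xD8DC = 55516.

55516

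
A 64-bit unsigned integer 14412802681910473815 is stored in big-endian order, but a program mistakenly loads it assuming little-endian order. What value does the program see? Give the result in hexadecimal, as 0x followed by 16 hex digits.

14412802681910473815 in 64-bit hexadecimal is 0xC8048FAD49123457.
Stored big-endian, the bytes at ascending addresses are C8 04 8F AD 49 12 34 57.
Read back as little-endian, the first byte is least significant, giving 0x57341249AD8F04C8.

0x57341249AD8F04C8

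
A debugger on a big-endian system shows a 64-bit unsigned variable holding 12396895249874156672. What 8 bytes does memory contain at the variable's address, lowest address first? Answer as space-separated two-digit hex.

12396895249874156672 in hexadecimal, padded to 64 bits, is 0xAC0A9E8C5679FC80.
Split into bytes (most-significant first): AC 0A 9E 8C 56 79 FC 80.
Big-endian: lowest address holds the most-significant byte.
So the memory order matches the most-significant-first order: AC 0A 9E 8C 56 79 FC 80.

AC 0A 9E 8C 56 79 FC 80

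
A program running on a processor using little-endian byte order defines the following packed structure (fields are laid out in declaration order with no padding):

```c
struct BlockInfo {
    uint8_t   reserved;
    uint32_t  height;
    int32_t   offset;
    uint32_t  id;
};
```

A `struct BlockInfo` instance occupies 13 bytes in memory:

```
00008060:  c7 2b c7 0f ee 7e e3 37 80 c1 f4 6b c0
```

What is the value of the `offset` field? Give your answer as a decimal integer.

-2143820930

`offset` follows `reserved` (1 B), `height` (4 B), so it starts at offset 1 + 4 = 5 and occupies 4 bytes.
Bytes at offsets 5..8: 7E E3 37 80.
In little-endian order the low byte comes first in memory.
Reassemble most-significant byte first: 80 37 E3 7E → 0x8037E37E.
Top bit is set, so as a signed 32-bit value this is 0x8037E37E − 2^32 = -2143820930.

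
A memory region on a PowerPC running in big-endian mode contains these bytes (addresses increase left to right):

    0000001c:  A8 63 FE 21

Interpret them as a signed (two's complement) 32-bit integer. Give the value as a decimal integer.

-1469841887

Big-endian stores the most-significant byte at the lowest address.
The bytes are already most-significant first: 0xA863FE21.
Top bit is set, so as a signed 32-bit value this is 0xA863FE21 − 2^32 = -1469841887.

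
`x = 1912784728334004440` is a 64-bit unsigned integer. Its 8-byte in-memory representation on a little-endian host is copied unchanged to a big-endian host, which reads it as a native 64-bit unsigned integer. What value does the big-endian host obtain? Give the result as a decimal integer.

15632033307381959450

1912784728334004440 in 64-bit hexadecimal is 0x1A8B93937823F0D8.
Stored little-endian, the bytes at ascending addresses are D8 F0 23 78 93 93 8B 1A.
Read back as big-endian, the last byte is least significant, giving 0xD8F0237893938B1A.
0xD8F0237893938B1A = 15632033307381959450.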